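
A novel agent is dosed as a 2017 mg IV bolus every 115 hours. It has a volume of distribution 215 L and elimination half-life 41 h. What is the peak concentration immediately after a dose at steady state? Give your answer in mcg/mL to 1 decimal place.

10.9 mcg/mL

Over one 115-h interval, 115/41 ≈ 2.8049 half-lives elapse, leaving f ≈ 0.1431 of each dose.
At steady state, accumulation factor R = 1/(1 − e^(−kτ)) ≈ 1.1670.
Single-dose peak C₀ = D/Vd = 2017/215 ≈ 9.381 mcg/mL.
Cmax,ss = C₀/(1 − f) ≈ 9.381/0.8569 ≈ 10.948 mcg/mL.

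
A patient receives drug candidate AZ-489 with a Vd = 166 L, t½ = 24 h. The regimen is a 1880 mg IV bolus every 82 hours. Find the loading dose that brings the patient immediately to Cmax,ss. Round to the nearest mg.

2074 mg

f = (1/2)^(82/24) ≈ 0.093644; accumulation ratio R = 1/(1−f) ≈ 1.10332.
Loading dose to hit Cmax,ss on first dose: D_load = D_maint·R ≈ 1880 × 1.10332 ≈ 2074.24 mg.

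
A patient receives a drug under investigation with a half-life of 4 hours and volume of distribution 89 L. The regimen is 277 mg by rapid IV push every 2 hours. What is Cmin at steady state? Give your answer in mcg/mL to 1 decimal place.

Over one 2-h interval, 2/4 ≈ 0.5 half-lives elapse, leaving f ≈ 0.7071 of each dose.
Accumulation ratio R = 1/(1 − f) ≈ 1/0.2929 ≈ 3.4141.
Single-dose peak C₀ = D/Vd = 277/89 ≈ 3.112 mcg/mL.
Cmax,ss = C₀/(1 − f) ≈ 3.112/0.2929 ≈ 10.625 mcg/mL.
Steady-state trough Cmin,ss = Cmax,ss·f ≈ 10.625 × 0.7071 ≈ 7.513 mcg/mL.

7.5 mcg/mL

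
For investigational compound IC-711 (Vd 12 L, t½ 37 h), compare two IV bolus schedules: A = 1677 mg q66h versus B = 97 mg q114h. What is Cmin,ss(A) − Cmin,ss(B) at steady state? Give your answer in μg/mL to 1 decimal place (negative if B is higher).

Regimen A: f = (1/2)^(66/37) ≈ 0.2904; Cmin,ss = (1677/12)·f/(1−f) ≈ 57.192 μg/mL.
Regimen B: f = (1/2)^(114/37) ≈ 0.1182; Cmin,ss = (97/12)·f/(1−f) ≈ 1.084 μg/mL.
Difference ≈ 57.192 − 1.084 ≈ 56.108 μg/mL.

56.1 μg/mL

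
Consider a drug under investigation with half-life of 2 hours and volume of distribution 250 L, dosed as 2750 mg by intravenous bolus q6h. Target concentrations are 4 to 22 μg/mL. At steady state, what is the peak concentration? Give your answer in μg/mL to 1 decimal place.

τ = 6 h = 3 half-lives, so f = (1/2)^3 = 0.125.
At steady state, R = 1/(1 − 0.125) = 8/7.
Single-dose peak C₀ = D/Vd = 2750/250 = 11 μg/mL.
Steady-state peak Cmax,ss = C₀·R = 11 × 8/7 ≈ 12.571 μg/mL.
Peak 12.6 μg/mL vs MTC 22 μg/mL: below toxic threshold.

12.6 μg/mL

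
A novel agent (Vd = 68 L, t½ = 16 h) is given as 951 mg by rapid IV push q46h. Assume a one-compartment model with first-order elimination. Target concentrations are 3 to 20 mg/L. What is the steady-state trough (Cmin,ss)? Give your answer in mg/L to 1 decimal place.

k = ln2/t½ = ln2/16 ≈ 0.043322 h⁻¹; fraction remaining f = e^(−kτ) = e^(−0.043322×46) ≈ 0.1363.
Single-dose peak C₀ = D/Vd = 951/68 ≈ 13.985 mg/L.
Steady-state trough Cmin,ss = C₀·f/(1−f) ≈ 13.985 × 0.1363/0.8637 ≈ 2.207 mg/L.
Trough 2.2 mg/L vs MEC 3 mg/L: subtherapeutic.

2.2 mg/L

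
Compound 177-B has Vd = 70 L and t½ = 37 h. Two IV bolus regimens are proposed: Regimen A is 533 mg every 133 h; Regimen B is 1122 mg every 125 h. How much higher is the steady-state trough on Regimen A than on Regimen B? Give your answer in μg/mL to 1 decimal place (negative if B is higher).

-1.0 μg/mL

Regimen A: f = (1/2)^(133/37) ≈ 0.0828; Cmin,ss = (533/70)·f/(1−f) ≈ 0.687 μg/mL.
Regimen B: f = (1/2)^(125/37) ≈ 0.0962; Cmin,ss = (1122/70)·f/(1−f) ≈ 1.706 μg/mL.
Difference ≈ 0.687 − 1.706 ≈ -1.019 μg/mL.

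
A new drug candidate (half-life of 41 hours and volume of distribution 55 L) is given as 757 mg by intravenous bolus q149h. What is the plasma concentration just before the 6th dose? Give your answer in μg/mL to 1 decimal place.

1.2 μg/mL

f = (1/2)^(τ/t½) = (1/2)^(149/41) ≈ 0.0805.
C₀ = D/Vd = 757/55 ≈ 13.764 μg/mL.
Before the 6th dose, 5 doses have been given. Superposition: Cmin = C₀·(f + f² + … + f^5).
≈ 13.764 × (0.0805 + 0.0065 + 0.0005 + 0.0000 + 0.0000) ≈ 13.764 × 0.0875 ≈ 1.204 μg/mL.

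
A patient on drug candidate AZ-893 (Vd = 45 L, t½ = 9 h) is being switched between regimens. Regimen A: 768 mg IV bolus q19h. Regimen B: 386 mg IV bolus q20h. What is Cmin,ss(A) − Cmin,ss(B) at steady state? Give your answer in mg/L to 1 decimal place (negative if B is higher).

2.8 mg/L

Regimen A: f = (1/2)^(19/9) ≈ 0.2315; Cmin,ss = (768/45)·f/(1−f) ≈ 5.141 mg/L.
Regimen B: f = (1/2)^(20/9) ≈ 0.2143; Cmin,ss = (386/45)·f/(1−f) ≈ 2.340 mg/L.
Difference ≈ 5.141 − 2.340 ≈ 2.801 mg/L.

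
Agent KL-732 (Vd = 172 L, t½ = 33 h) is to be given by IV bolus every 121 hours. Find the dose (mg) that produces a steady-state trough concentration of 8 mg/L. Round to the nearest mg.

16098 mg

τ/t½ = 121/33 ≈ 3.6667, so f = (1/2)^(121/33) ≈ 0.078745.
Cmin,ss = (D/Vd)·f/(1−f), so D = Cmin,ss·Vd·(1−f)/f.
D = 8 × 172 × (1−f)/f ≈ 8 × 172 × 11.69922 ≈ 16098.13 mg.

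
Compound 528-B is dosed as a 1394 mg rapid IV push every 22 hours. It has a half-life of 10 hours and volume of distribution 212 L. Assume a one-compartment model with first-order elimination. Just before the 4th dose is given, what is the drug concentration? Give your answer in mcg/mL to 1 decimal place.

f = (1/2)^(τ/t½) = (1/2)^(22/10) ≈ 0.2176.
C₀ = D/Vd = 1394/212 ≈ 6.575 mcg/mL.
Before the 4th dose, 3 doses have been given. Superposition: Cmin = C₀·(f + f² + … + f^3).
≈ 6.575 × (0.2176 + 0.0473 + 0.0103) ≈ 6.575 × 0.2752 ≈ 1.809 mcg/mL.

1.8 mcg/mL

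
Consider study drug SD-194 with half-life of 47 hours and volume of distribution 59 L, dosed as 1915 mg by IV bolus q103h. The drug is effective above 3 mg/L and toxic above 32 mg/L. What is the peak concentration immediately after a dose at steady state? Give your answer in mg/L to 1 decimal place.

k = ln2/t½ = ln2/47 ≈ 0.014748 h⁻¹; fraction remaining f = e^(−kτ) = e^(−0.014748×103) ≈ 0.2189.
At steady state, accumulation factor R = 1/(1 − e^(−kτ)) ≈ 1.2802.
Each bolus raises the concentration by D/Vd = 1915/59 ≈ 32.458 mg/L.
Steady-state peak Cmax,ss = C₀·R ≈ 32.458 × 1.2802 ≈ 41.553 mg/L.
Peak 41.6 mg/L vs MTC 32 mg/L: exceeds toxic threshold.

41.6 mg/L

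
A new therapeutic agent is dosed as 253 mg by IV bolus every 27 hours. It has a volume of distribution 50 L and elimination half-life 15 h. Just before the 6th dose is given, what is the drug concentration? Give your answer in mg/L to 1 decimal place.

2.0 mg/L

f = (1/2)^(τ/t½) = (1/2)^(27/15) ≈ 0.2872.
C₀ = D/Vd = 253/50 ≈ 5.060 mg/L.
Before the 6th dose, 5 doses have been given. Superposition: Cmin = C₀·(f + f² + … + f^5).
≈ 5.060 × (0.2872 + 0.0825 + 0.0237 + 0.0068 + 0.0020) ≈ 5.060 × 0.4022 ≈ 2.035 mg/L.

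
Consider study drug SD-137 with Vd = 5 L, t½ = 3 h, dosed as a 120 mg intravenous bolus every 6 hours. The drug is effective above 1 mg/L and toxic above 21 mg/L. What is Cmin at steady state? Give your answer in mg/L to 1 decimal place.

8.0 mg/L

τ = 6 h = 2 half-lives, so f = (1/2)^2 = 0.25.
Accumulation ratio R = 1/(1 − f) = 1/0.75 = 4/3.
Single-dose peak C₀ = D/Vd = 120/5 = 24 mg/L.
Steady-state peak Cmax,ss = C₀·R = 24 × 4/3 ≈ 32.000 mg/L.
Steady-state trough Cmin,ss = Cmax,ss·f ≈ 32.000 × 0.25 ≈ 8.000 mg/L.
Trough 8.0 mg/L vs MEC 1 mg/L: adequate.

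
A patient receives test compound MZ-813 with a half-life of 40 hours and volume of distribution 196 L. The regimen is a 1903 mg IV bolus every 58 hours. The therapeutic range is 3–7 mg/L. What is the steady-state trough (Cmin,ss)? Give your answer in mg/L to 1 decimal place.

5.6 mg/L

Over one 58-h interval, 58/40 ≈ 1.45 half-lives elapse, leaving f ≈ 0.3660 of each dose.
Each bolus raises the concentration by D/Vd = 1903/196 ≈ 9.709 mg/L.
Steady-state trough Cmin,ss = C₀·f/(1−f) ≈ 9.709 × 0.3660/0.6340 ≈ 5.605 mg/L.
Trough 5.6 mg/L vs MEC 3 mg/L: adequate.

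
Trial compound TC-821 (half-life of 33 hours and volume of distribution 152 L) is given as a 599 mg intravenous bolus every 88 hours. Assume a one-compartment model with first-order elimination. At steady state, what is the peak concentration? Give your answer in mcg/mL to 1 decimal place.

τ/t½ = 88/33 ≈ 2.6667, so fraction remaining f = (1/2)^(88/33) ≈ 0.1575.
Accumulation ratio R = 1/(1 − f) ≈ 1/0.8425 ≈ 1.1869.
Each bolus raises the concentration by D/Vd = 599/152 ≈ 3.941 mcg/mL.
Steady-state peak Cmax,ss = C₀·R ≈ 3.941 × 1.1869 ≈ 4.678 mcg/mL.

4.7 mcg/mL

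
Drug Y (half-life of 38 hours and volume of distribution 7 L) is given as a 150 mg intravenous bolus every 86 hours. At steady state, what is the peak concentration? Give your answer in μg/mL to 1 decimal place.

27.1 μg/mL

Over one 86-h interval, 86/38 ≈ 2.2632 half-lives elapse, leaving f ≈ 0.2083 of each dose.
At steady state, accumulation factor R = 1/(1 − e^(−kτ)) ≈ 1.2631.
Each bolus raises the concentration by D/Vd = 150/7 ≈ 21.429 μg/mL.
Cmax,ss = C₀/(1 − f) ≈ 21.429/0.7917 ≈ 27.067 μg/mL.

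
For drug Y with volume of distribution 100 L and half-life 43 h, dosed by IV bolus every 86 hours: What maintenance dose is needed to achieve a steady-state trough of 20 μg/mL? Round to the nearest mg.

τ/t½ = 86/43 ≈ 2, so f = (1/2)^(86/43) ≈ 0.250000.
Cmin,ss = (D/Vd)·f/(1−f), so D = Cmin,ss·Vd·(1−f)/f.
D = 20 × 100 × (1−f)/f ≈ 20 × 100 × 3.00000 ≈ 6000.00 mg.

6000 mg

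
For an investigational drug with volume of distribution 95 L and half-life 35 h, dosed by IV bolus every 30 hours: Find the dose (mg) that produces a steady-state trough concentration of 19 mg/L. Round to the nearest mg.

1465 mg

τ/t½ = 30/35 ≈ 0.85714, so f = (1/2)^(30/35) ≈ 0.552045.
Cmin,ss = (D/Vd)·f/(1−f), so D = Cmin,ss·Vd·(1−f)/f.
D = 19 × 95 × (1−f)/f ≈ 19 × 95 × 0.81145 ≈ 1464.67 mg.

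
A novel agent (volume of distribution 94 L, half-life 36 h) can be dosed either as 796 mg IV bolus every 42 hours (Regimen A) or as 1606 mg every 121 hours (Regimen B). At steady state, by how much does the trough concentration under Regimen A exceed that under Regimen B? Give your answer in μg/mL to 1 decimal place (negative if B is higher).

5.0 μg/mL

Regimen A: f = (1/2)^(42/36) ≈ 0.4454; Cmin,ss = (796/94)·f/(1−f) ≈ 6.801 μg/mL.
Regimen B: f = (1/2)^(121/36) ≈ 0.0973; Cmin,ss = (1606/94)·f/(1−f) ≈ 1.842 μg/mL.
Difference ≈ 6.801 − 1.842 ≈ 4.959 μg/mL.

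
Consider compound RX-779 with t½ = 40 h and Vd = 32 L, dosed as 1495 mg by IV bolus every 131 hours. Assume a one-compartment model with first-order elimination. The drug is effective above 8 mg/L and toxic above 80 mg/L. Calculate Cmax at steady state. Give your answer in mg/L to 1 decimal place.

52.1 mg/L

k = ln2/t½ = ln2/40 ≈ 0.017329 h⁻¹; fraction remaining f = e^(−kτ) = e^(−0.017329×131) ≈ 0.1033.
At steady state, accumulation factor R = 1/(1 − e^(−kτ)) ≈ 1.1152.
Single-dose peak C₀ = D/Vd = 1495/32 ≈ 46.719 mg/L.
Steady-state peak Cmax,ss = C₀·R ≈ 46.719 × 1.1152 ≈ 52.101 mg/L.
Peak 52.1 mg/L vs MTC 80 mg/L: below toxic threshold.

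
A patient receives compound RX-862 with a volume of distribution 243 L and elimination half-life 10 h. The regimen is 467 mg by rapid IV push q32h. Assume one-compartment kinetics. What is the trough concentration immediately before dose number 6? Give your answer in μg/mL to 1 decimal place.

f = (1/2)^(τ/t½) = (1/2)^(32/10) ≈ 0.1088.
C₀ = D/Vd = 467/243 ≈ 1.922 μg/mL.
Before the 6th dose, 5 doses have been given. Superposition: Cmin = C₀·(f + f² + … + f^5).
≈ 1.922 × (0.1088 + 0.0118 + 0.0013 + 0.0001 + 0.0000) ≈ 1.922 × 0.1220 ≈ 0.234 μg/mL.

0.2 μg/mL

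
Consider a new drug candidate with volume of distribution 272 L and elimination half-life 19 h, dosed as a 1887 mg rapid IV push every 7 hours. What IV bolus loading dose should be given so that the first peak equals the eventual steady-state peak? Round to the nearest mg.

8373 mg

f = (1/2)^(7/19) ≈ 0.774630; accumulation ratio R = 1/(1−f) ≈ 4.43715.
Loading dose to hit Cmax,ss on first dose: D_load = D_maint·R ≈ 1887 × 4.43715 ≈ 8372.90 mg.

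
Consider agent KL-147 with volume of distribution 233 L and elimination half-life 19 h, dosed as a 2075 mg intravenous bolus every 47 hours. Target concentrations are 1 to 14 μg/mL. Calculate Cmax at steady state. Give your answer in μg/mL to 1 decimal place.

10.9 μg/mL

Over one 47-h interval, 47/19 ≈ 2.4737 half-lives elapse, leaving f ≈ 0.1800 of each dose.
Accumulation ratio R = 1/(1 − f) ≈ 1/0.8200 ≈ 1.2195.
Single-dose peak C₀ = D/Vd = 2075/233 ≈ 8.906 μg/mL.
Steady-state peak Cmax,ss = C₀·R ≈ 8.906 × 1.2195 ≈ 10.861 μg/mL.
Peak 10.9 μg/mL vs MTC 14 μg/mL: below toxic threshold.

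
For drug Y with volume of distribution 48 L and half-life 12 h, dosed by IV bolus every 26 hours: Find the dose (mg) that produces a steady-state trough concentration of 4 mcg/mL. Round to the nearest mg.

670 mg

τ/t½ = 26/12 ≈ 2.1667, so f = (1/2)^(26/12) ≈ 0.222725.
Cmin,ss = (D/Vd)·f/(1−f), so D = Cmin,ss·Vd·(1−f)/f.
D = 4 × 48 × (1−f)/f ≈ 4 × 48 × 3.48984 ≈ 670.05 mg.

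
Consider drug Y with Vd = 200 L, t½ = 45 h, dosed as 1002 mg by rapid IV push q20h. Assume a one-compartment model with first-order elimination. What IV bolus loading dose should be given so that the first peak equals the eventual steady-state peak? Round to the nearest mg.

3779 mg

f = (1/2)^(20/45) ≈ 0.734867; accumulation ratio R = 1/(1−f) ≈ 3.77169.
Loading dose to hit Cmax,ss on first dose: D_load = D_maint·R ≈ 1002 × 3.77169 ≈ 3779.23 mg.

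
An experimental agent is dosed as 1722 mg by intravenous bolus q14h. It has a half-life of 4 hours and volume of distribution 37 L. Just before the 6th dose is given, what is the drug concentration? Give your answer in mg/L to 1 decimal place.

f = (1/2)^(τ/t½) = (1/2)^(14/4) ≈ 0.0884.
C₀ = D/Vd = 1722/37 ≈ 46.541 mg/L.
Before the 6th dose, 5 doses have been given. Superposition: Cmin = C₀·(f + f² + … + f^5).
≈ 46.541 × (0.0884 + 0.0078 + 0.0007 + 0.0001 + 0.0000) ≈ 46.541 × 0.0970 ≈ 4.514 mg/L.

4.5 mg/L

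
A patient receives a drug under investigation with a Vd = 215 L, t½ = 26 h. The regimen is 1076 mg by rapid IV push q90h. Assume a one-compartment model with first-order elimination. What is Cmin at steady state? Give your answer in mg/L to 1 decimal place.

0.5 mg/L

Over one 90-h interval, 90/26 ≈ 3.4615 half-lives elapse, leaving f ≈ 0.0908 of each dose.
Accumulation ratio R = 1/(1 − f) ≈ 1/0.9092 ≈ 1.0999.
Single-dose peak C₀ = D/Vd = 1076/215 ≈ 5.005 mg/L.
Cmax,ss = C₀/(1 − f) ≈ 5.005/0.9092 ≈ 5.505 mg/L.
Steady-state trough Cmin,ss = Cmax,ss·f ≈ 5.505 × 0.0908 ≈ 0.500 mg/L.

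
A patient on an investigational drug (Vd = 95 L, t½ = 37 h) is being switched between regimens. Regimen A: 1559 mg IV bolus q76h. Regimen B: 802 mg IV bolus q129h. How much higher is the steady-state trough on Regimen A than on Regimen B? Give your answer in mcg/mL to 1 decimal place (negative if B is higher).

Regimen A: f = (1/2)^(76/37) ≈ 0.2408; Cmin,ss = (1559/95)·f/(1−f) ≈ 5.205 mcg/mL.
Regimen B: f = (1/2)^(129/37) ≈ 0.0892; Cmin,ss = (802/95)·f/(1−f) ≈ 0.827 mcg/mL.
Difference ≈ 5.205 − 0.827 ≈ 4.378 mcg/mL.

4.4 mcg/mL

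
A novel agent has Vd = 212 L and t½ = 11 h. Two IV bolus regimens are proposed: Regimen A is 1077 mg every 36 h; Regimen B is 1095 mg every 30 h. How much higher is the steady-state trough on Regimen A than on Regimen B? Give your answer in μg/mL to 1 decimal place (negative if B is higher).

-0.3 μg/mL

Regimen A: f = (1/2)^(36/11) ≈ 0.1035; Cmin,ss = (1077/212)·f/(1−f) ≈ 0.587 μg/mL.
Regimen B: f = (1/2)^(30/11) ≈ 0.1510; Cmin,ss = (1095/212)·f/(1−f) ≈ 0.919 μg/mL.
Difference ≈ 0.587 − 0.919 ≈ -0.332 μg/mL.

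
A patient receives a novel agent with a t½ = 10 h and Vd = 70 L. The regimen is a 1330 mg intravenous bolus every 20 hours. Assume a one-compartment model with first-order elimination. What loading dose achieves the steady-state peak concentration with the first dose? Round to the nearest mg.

f = (1/2)^(20/10) ≈ 0.250000; accumulation ratio R = 1/(1−f) ≈ 1.33333.
Loading dose to hit Cmax,ss on first dose: D_load = D_maint·R ≈ 1330 × 1.33333 ≈ 1773.33 mg.

1773 mg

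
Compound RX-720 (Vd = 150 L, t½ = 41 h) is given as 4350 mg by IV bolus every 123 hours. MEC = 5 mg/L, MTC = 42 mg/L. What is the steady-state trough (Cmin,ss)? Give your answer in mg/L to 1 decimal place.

4.1 mg/L

The dosing interval is 3 half-lives, so f = 2^(−3) = 0.125.
Accumulation ratio R = 1/(1 − f) = 1/0.875 = 8/7.
Single-dose peak C₀ = D/Vd = 4350/150 = 29 mg/L.
Steady-state peak Cmax,ss = C₀·R = 29 × 8/7 ≈ 33.143 mg/L.
Steady-state trough Cmin,ss = Cmax,ss·f ≈ 33.143 × 0.125 ≈ 4.143 mg/L.
Trough 4.1 mg/L vs MEC 5 mg/L: subtherapeutic.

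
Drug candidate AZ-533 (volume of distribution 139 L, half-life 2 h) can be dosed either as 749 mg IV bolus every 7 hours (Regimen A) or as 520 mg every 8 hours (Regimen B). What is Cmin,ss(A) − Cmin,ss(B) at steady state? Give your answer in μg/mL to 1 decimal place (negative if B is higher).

0.3 μg/mL

Regimen A: f = (1/2)^(7/2) ≈ 0.0884; Cmin,ss = (749/139)·f/(1−f) ≈ 0.523 μg/mL.
Regimen B: f = (1/2)^(8/2) ≈ 0.0625; Cmin,ss = (520/139)·f/(1−f) ≈ 0.249 μg/mL.
Difference ≈ 0.523 − 0.249 ≈ 0.274 μg/mL.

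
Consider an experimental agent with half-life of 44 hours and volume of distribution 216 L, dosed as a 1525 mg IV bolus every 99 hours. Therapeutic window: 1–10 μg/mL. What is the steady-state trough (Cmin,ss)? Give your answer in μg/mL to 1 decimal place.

Over one 99-h interval, 99/44 ≈ 2.25 half-lives elapse, leaving f ≈ 0.2102 of each dose.
At steady state, accumulation factor R = 1/(1 − e^(−kτ)) ≈ 1.2661.
Each bolus raises the concentration by D/Vd = 1525/216 ≈ 7.060 μg/mL.
Cmax,ss = C₀/(1 − f) ≈ 7.060/0.7898 ≈ 8.939 μg/mL.
One interval later, Cmin,ss = Cmax,ss·e^(−kτ) ≈ 8.939 × 0.2102 ≈ 1.879 μg/mL.
Trough 1.9 μg/mL vs MEC 1 μg/mL: adequate.

1.9 μg/mL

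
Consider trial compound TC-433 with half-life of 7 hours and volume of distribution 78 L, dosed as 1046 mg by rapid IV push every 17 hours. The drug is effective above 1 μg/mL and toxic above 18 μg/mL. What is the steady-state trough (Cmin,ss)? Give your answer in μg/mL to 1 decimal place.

3.1 μg/mL

τ/t½ = 17/7 ≈ 2.4286, so fraction remaining f = (1/2)^(17/7) ≈ 0.1857.
Accumulation ratio R = 1/(1 − f) ≈ 1/0.8143 ≈ 1.2280.
Each bolus raises the concentration by D/Vd = 1046/78 ≈ 13.410 μg/mL.
Cmax,ss = C₀/(1 − f) ≈ 13.410/0.8143 ≈ 16.468 μg/mL.
Steady-state trough Cmin,ss = Cmax,ss·f ≈ 16.468 × 0.1857 ≈ 3.058 μg/mL.
Trough 3.1 μg/mL vs MEC 1 μg/mL: adequate.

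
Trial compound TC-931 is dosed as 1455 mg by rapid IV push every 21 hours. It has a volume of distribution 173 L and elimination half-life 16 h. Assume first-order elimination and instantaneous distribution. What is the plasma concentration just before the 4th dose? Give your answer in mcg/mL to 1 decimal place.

5.3 mcg/mL

f = (1/2)^(τ/t½) = (1/2)^(21/16) ≈ 0.4026.
C₀ = D/Vd = 1455/173 ≈ 8.410 mcg/mL.
Before the 4th dose, 3 doses have been given. Superposition: Cmin = C₀·(f + f² + … + f^3).
≈ 8.410 × (0.4026 + 0.1621 + 0.0653) ≈ 8.410 × 0.6300 ≈ 5.298 mcg/mL.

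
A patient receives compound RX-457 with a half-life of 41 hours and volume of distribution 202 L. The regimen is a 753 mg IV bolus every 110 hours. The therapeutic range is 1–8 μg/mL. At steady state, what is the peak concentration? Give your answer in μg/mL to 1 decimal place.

4.4 μg/mL

τ/t½ = 110/41 ≈ 2.6829, so fraction remaining f = (1/2)^(110/41) ≈ 0.1557.
Accumulation ratio R = 1/(1 − f) ≈ 1/0.8443 ≈ 1.1844.
Single-dose peak C₀ = D/Vd = 753/202 ≈ 3.728 μg/mL.
Cmax,ss = C₀/(1 − f) ≈ 3.728/0.8443 ≈ 4.415 μg/mL.
Peak 4.4 μg/mL vs MTC 8 μg/mL: below toxic threshold.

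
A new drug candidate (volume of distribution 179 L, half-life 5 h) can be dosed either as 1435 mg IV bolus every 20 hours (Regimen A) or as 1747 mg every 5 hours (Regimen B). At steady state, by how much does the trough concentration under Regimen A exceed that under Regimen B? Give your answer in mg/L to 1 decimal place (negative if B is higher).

Regimen A: f = (1/2)^(20/5) ≈ 0.0625; Cmin,ss = (1435/179)·f/(1−f) ≈ 0.534 mg/L.
Regimen B: f = (1/2)^(5/5) ≈ 0.5000; Cmin,ss = (1747/179)·f/(1−f) ≈ 9.760 mg/L.
Difference ≈ 0.534 − 9.760 ≈ -9.226 mg/L.

-9.2 mg/L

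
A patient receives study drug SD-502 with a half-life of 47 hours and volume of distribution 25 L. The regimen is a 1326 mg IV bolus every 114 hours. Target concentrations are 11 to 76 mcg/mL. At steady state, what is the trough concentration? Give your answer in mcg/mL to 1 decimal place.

12.1 mcg/mL

k = ln2/t½ = ln2/47 ≈ 0.014748 h⁻¹; fraction remaining f = e^(−kτ) = e^(−0.014748×114) ≈ 0.1861.
Single-dose peak C₀ = D/Vd = 1326/25 ≈ 53.040 mcg/mL.
Steady-state trough Cmin,ss = C₀·f/(1−f) ≈ 53.040 × 0.1861/0.8139 ≈ 12.128 mcg/mL.
Trough 12.1 mcg/mL vs MEC 11 mcg/mL: adequate.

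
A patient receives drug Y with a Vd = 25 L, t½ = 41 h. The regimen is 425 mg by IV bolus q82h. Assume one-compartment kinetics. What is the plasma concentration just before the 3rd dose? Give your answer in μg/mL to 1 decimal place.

f = (1/2)^(τ/t½) = (1/2)^(82/41) ≈ 0.2500.
C₀ = D/Vd = 425/25 ≈ 17.000 μg/mL.
Before the 3rd dose, 2 doses have been given. Superposition: Cmin = C₀·(f + f²).
≈ 17.000 × (0.2500 + 0.0625) ≈ 17.000 × 0.3125 ≈ 5.312 μg/mL.

5.3 μg/mL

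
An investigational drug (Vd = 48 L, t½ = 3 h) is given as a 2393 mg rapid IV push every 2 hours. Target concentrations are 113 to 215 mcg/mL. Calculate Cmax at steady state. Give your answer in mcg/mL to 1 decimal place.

Over one 2-h interval, 2/3 ≈ 0.66667 half-lives elapse, leaving f ≈ 0.6300 of each dose.
Accumulation ratio R = 1/(1 − f) ≈ 1/0.3700 ≈ 2.7027.
Single-dose peak C₀ = D/Vd = 2393/48 ≈ 49.854 mcg/mL.
Cmax,ss = C₀/(1 − f) ≈ 49.854/0.3700 ≈ 134.741 mcg/mL.
Peak 134.7 mcg/mL vs MTC 215 mcg/mL: below toxic threshold.

134.7 mcg/mL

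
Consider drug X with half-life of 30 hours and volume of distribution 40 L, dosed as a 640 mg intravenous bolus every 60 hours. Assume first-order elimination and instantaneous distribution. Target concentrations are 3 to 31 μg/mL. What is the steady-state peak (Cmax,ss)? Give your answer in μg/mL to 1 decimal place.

τ = 60 h = 2 half-lives, so f = (1/2)^2 = 0.25.
Accumulation ratio R = 1/(1 − f) = 1/0.75 = 4/3.
Single-dose peak C₀ = D/Vd = 640/40 = 16 μg/mL.
Steady-state peak Cmax,ss = C₀·R = 16 × 4/3 ≈ 21.333 μg/mL.
Peak 21.3 μg/mL vs MTC 31 μg/mL: below toxic threshold.

21.3 μg/mL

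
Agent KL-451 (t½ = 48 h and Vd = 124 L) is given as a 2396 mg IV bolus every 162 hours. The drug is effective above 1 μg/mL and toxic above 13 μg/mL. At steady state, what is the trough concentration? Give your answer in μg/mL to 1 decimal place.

2.1 μg/mL

τ/t½ = 162/48 ≈ 3.375, so fraction remaining f = (1/2)^(162/48) ≈ 0.0964.
Each bolus raises the concentration by D/Vd = 2396/124 ≈ 19.323 μg/mL.
Steady-state trough Cmin,ss = C₀·f/(1−f) ≈ 19.323 × 0.0964/0.9036 ≈ 2.061 μg/mL.
Trough 2.1 μg/mL vs MEC 1 μg/mL: adequate.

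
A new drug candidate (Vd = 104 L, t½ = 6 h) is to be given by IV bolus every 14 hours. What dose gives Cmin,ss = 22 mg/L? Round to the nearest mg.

9243 mg

τ/t½ = 14/6 ≈ 2.3333, so f = (1/2)^(14/6) ≈ 0.198425.
Cmin,ss = (D/Vd)·f/(1−f), so D = Cmin,ss·Vd·(1−f)/f.
D = 22 × 104 × (1−f)/f ≈ 22 × 104 × 4.03969 ≈ 9242.81 mg.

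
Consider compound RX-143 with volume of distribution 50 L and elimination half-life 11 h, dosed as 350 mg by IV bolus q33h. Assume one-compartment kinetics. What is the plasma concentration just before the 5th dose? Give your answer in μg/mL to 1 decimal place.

1.0 μg/mL

f = (1/2)^(τ/t½) = (1/2)^(33/11) ≈ 0.1250.
C₀ = D/Vd = 350/50 ≈ 7.000 μg/mL.
Before the 5th dose, 4 doses have been given. Superposition: Cmin = C₀·(f + f² + … + f^4).
≈ 7.000 × (0.1250 + 0.0156 + 0.0020 + 0.0002) ≈ 7.000 × 0.1428 ≈ 1.000 μg/mL.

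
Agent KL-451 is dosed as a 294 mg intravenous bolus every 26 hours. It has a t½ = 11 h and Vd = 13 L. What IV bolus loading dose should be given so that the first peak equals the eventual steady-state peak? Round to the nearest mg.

365 mg

f = (1/2)^(26/11) ≈ 0.194301; accumulation ratio R = 1/(1−f) ≈ 1.24116.
Loading dose to hit Cmax,ss on first dose: D_load = D_maint·R ≈ 294 × 1.24116 ≈ 364.90 mg.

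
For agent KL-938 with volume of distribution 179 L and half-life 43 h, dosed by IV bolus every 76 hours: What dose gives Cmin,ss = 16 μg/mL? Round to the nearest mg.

τ/t½ = 76/43 ≈ 1.7674, so f = (1/2)^(76/43) ≈ 0.293729.
Cmin,ss = (D/Vd)·f/(1−f), so D = Cmin,ss·Vd·(1−f)/f.
D = 16 × 179 × (1−f)/f ≈ 16 × 179 × 2.40450 ≈ 6886.49 mg.

6886 mg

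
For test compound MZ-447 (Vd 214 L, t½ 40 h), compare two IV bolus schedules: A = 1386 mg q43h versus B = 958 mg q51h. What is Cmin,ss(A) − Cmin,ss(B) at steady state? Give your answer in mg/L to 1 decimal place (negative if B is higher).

Regimen A: f = (1/2)^(43/40) ≈ 0.4747; Cmin,ss = (1386/214)·f/(1−f) ≈ 5.853 mg/L.
Regimen B: f = (1/2)^(51/40) ≈ 0.4132; Cmin,ss = (958/214)·f/(1−f) ≈ 3.152 mg/L.
Difference ≈ 5.853 − 3.152 ≈ 2.701 mg/L.

2.7 mg/L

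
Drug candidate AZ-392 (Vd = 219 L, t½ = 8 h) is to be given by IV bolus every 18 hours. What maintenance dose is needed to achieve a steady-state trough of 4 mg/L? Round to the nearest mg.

3291 mg

τ/t½ = 18/8 ≈ 2.25, so f = (1/2)^(18/8) ≈ 0.210224.
Cmin,ss = (D/Vd)·f/(1−f), so D = Cmin,ss·Vd·(1−f)/f.
D = 4 × 219 × (1−f)/f ≈ 4 × 219 × 3.75683 ≈ 3290.98 mg.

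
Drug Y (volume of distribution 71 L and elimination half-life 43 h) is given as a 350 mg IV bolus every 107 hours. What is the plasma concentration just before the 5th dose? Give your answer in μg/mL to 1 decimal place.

1.1 μg/mL

f = (1/2)^(τ/t½) = (1/2)^(107/43) ≈ 0.1782.
C₀ = D/Vd = 350/71 ≈ 4.930 μg/mL.
Before the 5th dose, 4 doses have been given. Superposition: Cmin = C₀·(f + f² + … + f^4).
≈ 4.930 × (0.1782 + 0.0318 + 0.0057 + 0.0010) ≈ 4.930 × 0.2167 ≈ 1.068 μg/mL.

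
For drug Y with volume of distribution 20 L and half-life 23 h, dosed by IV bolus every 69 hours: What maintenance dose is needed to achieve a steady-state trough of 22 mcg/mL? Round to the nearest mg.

τ/t½ = 69/23 ≈ 3, so f = (1/2)^(69/23) ≈ 0.125000.
Cmin,ss = (D/Vd)·f/(1−f), so D = Cmin,ss·Vd·(1−f)/f.
D = 22 × 20 × (1−f)/f ≈ 22 × 20 × 7.00000 ≈ 3080.00 mg.

3080 mg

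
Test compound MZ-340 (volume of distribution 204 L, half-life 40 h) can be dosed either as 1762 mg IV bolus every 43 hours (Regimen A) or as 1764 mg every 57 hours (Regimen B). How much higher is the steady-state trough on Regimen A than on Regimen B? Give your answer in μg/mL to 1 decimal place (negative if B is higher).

2.7 μg/mL

Regimen A: f = (1/2)^(43/40) ≈ 0.4747; Cmin,ss = (1762/204)·f/(1−f) ≈ 7.805 μg/mL.
Regimen B: f = (1/2)^(57/40) ≈ 0.3724; Cmin,ss = (1764/204)·f/(1−f) ≈ 5.131 μg/mL.
Difference ≈ 7.805 − 5.131 ≈ 2.674 μg/mL.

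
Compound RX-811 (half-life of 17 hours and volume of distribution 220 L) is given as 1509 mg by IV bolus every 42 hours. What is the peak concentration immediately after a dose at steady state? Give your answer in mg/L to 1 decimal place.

k = ln2/t½ = ln2/17 ≈ 0.040773 h⁻¹; fraction remaining f = e^(−kτ) = e^(−0.040773×42) ≈ 0.1804.
Accumulation ratio R = 1/(1 − f) ≈ 1/0.8196 ≈ 1.2201.
Single-dose peak C₀ = D/Vd = 1509/220 ≈ 6.859 mg/L.
Cmax,ss = C₀/(1 − f) ≈ 6.859/0.8196 ≈ 8.369 mg/L.

8.4 mg/L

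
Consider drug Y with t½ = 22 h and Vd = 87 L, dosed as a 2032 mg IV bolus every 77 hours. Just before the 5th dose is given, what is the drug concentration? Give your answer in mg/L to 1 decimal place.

f = (1/2)^(τ/t½) = (1/2)^(77/22) ≈ 0.0884.
C₀ = D/Vd = 2032/87 ≈ 23.356 mg/L.
Before the 5th dose, 4 doses have been given. Superposition: Cmin = C₀·(f + f² + … + f^4).
≈ 23.356 × (0.0884 + 0.0078 + 0.0007 + 0.0001) ≈ 23.356 × 0.0970 ≈ 2.266 mg/L.

2.3 mg/L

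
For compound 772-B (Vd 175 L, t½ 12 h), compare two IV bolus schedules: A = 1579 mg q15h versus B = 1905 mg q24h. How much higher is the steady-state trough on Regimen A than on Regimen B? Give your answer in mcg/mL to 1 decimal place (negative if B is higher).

Regimen A: f = (1/2)^(15/12) ≈ 0.4204; Cmin,ss = (1579/175)·f/(1−f) ≈ 6.545 mcg/mL.
Regimen B: f = (1/2)^(24/12) ≈ 0.2500; Cmin,ss = (1905/175)·f/(1−f) ≈ 3.629 mcg/mL.
Difference ≈ 6.545 − 3.629 ≈ 2.916 mcg/mL.

2.9 mcg/mL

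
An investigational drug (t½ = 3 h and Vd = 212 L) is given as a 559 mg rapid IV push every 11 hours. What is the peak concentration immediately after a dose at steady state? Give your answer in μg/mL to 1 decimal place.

Over one 11-h interval, 11/3 ≈ 3.6667 half-lives elapse, leaving f ≈ 0.0787 of each dose.
At steady state, accumulation factor R = 1/(1 − e^(−kτ)) ≈ 1.0854.
Single-dose peak C₀ = D/Vd = 559/212 ≈ 2.637 μg/mL.
Cmax,ss = C₀/(1 − f) ≈ 2.637/0.9213 ≈ 2.862 μg/mL.

2.9 μg/mL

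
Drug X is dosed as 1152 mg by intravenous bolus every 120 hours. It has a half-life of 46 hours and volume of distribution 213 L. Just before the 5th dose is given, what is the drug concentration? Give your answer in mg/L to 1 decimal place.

1.1 mg/L

f = (1/2)^(τ/t½) = (1/2)^(120/46) ≈ 0.1639.
C₀ = D/Vd = 1152/213 ≈ 5.408 mg/L.
Before the 5th dose, 4 doses have been given. Superposition: Cmin = C₀·(f + f² + … + f^4).
≈ 5.408 × (0.1639 + 0.0269 + 0.0044 + 0.0007) ≈ 5.408 × 0.1959 ≈ 1.059 mg/L.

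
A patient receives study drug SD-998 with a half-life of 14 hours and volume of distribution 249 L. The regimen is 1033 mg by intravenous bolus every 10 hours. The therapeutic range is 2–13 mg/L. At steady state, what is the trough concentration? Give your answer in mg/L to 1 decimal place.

k = ln2/t½ = ln2/14 ≈ 0.049511 h⁻¹; fraction remaining f = e^(−kτ) = e^(−0.049511×10) ≈ 0.6095.
Each bolus raises the concentration by D/Vd = 1033/249 ≈ 4.149 mg/L.
Steady-state trough Cmin,ss = C₀·f/(1−f) ≈ 4.149 × 0.6095/0.3905 ≈ 6.476 mg/L.
Trough 6.5 mg/L vs MEC 2 mg/L: adequate.

6.5 mg/L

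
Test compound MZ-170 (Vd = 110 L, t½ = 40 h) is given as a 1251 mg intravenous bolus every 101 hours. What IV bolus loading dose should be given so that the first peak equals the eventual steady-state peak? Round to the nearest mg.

f = (1/2)^(101/40) ≈ 0.173740; accumulation ratio R = 1/(1−f) ≈ 1.21027.
Loading dose to hit Cmax,ss on first dose: D_load = D_maint·R ≈ 1251 × 1.21027 ≈ 1514.05 mg.

1514 mg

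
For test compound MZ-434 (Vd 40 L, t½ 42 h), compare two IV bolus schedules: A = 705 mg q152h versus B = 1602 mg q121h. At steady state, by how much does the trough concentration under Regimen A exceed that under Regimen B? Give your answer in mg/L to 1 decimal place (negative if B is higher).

-4.7 mg/L

Regimen A: f = (1/2)^(152/42) ≈ 0.0814; Cmin,ss = (705/40)·f/(1−f) ≈ 1.562 mg/L.
Regimen B: f = (1/2)^(121/42) ≈ 0.1358; Cmin,ss = (1602/40)·f/(1−f) ≈ 6.293 mg/L.
Difference ≈ 1.562 − 6.293 ≈ -4.731 mg/L.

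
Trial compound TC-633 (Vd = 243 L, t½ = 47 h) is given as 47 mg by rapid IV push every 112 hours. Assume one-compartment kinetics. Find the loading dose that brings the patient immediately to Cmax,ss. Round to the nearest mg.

58 mg

f = (1/2)^(112/47) ≈ 0.191713; accumulation ratio R = 1/(1−f) ≈ 1.23718.
Loading dose to hit Cmax,ss on first dose: D_load = D_maint·R ≈ 47 × 1.23718 ≈ 58.15 mg.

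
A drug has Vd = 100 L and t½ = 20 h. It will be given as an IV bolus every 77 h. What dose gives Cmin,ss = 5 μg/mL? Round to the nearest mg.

τ/t½ = 77/20 ≈ 3.85, so f = (1/2)^(77/20) ≈ 0.069348.
Cmin,ss = (D/Vd)·f/(1−f), so D = Cmin,ss·Vd·(1−f)/f.
D = 5 × 100 × (1−f)/f ≈ 5 × 100 × 13.42003 ≈ 6710.02 mg.

6710 mg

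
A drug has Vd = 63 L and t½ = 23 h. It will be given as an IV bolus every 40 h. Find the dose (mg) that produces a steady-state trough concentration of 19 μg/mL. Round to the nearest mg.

τ/t½ = 40/23 ≈ 1.7391, so f = (1/2)^(40/23) ≈ 0.299550.
Cmin,ss = (D/Vd)·f/(1−f), so D = Cmin,ss·Vd·(1−f)/f.
D = 19 × 63 × (1−f)/f ≈ 19 × 63 × 2.33834 ≈ 2798.99 mg.

2799 mg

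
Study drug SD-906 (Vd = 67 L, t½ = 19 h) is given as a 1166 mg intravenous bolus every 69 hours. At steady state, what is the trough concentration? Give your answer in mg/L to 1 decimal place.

1.5 mg/L

Over one 69-h interval, 69/19 ≈ 3.6316 half-lives elapse, leaving f ≈ 0.0807 of each dose.
Single-dose peak C₀ = D/Vd = 1166/67 ≈ 17.403 mg/L.
Steady-state trough Cmin,ss = C₀·f/(1−f) ≈ 17.403 × 0.0807/0.9193 ≈ 1.528 mg/L.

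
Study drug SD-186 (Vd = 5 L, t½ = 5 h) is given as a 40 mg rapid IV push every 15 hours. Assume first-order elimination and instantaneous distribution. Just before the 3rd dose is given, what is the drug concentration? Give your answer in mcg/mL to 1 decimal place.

f = (1/2)^(τ/t½) = (1/2)^(15/5) ≈ 0.1250.
C₀ = D/Vd = 40/5 ≈ 8.000 mcg/mL.
Before the 3rd dose, 2 doses have been given. Superposition: Cmin = C₀·(f + f²).
≈ 8.000 × (0.1250 + 0.0156) ≈ 8.000 × 0.1406 ≈ 1.125 mcg/mL.

1.1 mcg/mL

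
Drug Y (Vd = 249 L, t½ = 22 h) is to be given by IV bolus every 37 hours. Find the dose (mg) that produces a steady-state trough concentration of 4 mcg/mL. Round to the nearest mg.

τ/t½ = 37/22 ≈ 1.6818, so f = (1/2)^(37/22) ≈ 0.311690.
Cmin,ss = (D/Vd)·f/(1−f), so D = Cmin,ss·Vd·(1−f)/f.
D = 4 × 249 × (1−f)/f ≈ 4 × 249 × 2.20832 ≈ 2199.49 mg.

2199 mg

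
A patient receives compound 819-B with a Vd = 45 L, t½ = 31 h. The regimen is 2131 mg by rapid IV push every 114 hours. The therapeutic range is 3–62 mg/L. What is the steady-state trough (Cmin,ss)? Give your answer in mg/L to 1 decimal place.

τ/t½ = 114/31 ≈ 3.6774, so fraction remaining f = (1/2)^(114/31) ≈ 0.0782.
Accumulation ratio R = 1/(1 − f) ≈ 1/0.9218 ≈ 1.0848.
Each bolus raises the concentration by D/Vd = 2131/45 ≈ 47.356 mg/L.
Steady-state peak Cmax,ss = C₀·R ≈ 47.356 × 1.0848 ≈ 51.372 mg/L.
Steady-state trough Cmin,ss = Cmax,ss·f ≈ 51.372 × 0.0782 ≈ 4.017 mg/L.
Trough 4.0 mg/L vs MEC 3 mg/L: adequate.

4.0 mg/L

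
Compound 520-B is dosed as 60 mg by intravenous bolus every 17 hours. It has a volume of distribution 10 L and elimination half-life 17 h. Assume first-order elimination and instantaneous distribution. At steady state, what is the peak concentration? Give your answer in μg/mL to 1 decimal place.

τ = 17 h = 1 half-life, so f = (1/2)^1 = 0.5.
At steady state, R = 1/(1 − 0.5) = 2/1.
Single-dose peak C₀ = D/Vd = 60/10 = 6 μg/mL.
Steady-state peak Cmax,ss = C₀·R = 6 × 2/1 ≈ 12.000 μg/mL.

12.0 μg/mL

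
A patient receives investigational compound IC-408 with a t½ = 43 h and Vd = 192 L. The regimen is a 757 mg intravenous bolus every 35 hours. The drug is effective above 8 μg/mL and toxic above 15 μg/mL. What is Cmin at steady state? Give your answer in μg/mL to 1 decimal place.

5.2 μg/mL

k = ln2/t½ = ln2/43 ≈ 0.016120 h⁻¹; fraction remaining f = e^(−kτ) = e^(−0.016120×35) ≈ 0.5688.
Single-dose peak C₀ = D/Vd = 757/192 ≈ 3.943 μg/mL.
Steady-state trough Cmin,ss = C₀·f/(1−f) ≈ 3.943 × 0.5688/0.4312 ≈ 5.201 μg/mL.
Trough 5.2 μg/mL vs MEC 8 μg/mL: subtherapeutic.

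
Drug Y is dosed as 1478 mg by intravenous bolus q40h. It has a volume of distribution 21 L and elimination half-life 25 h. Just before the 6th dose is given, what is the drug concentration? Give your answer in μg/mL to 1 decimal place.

f = (1/2)^(τ/t½) = (1/2)^(40/25) ≈ 0.3299.
C₀ = D/Vd = 1478/21 ≈ 70.381 μg/mL.
Before the 6th dose, 5 doses have been given. Superposition: Cmin = C₀·(f + f² + … + f^5).
≈ 70.381 × (0.3299 + 0.1088 + 0.0359 + 0.0118 + 0.0039) ≈ 70.381 × 0.4903 ≈ 34.508 μg/mL.

34.5 μg/mL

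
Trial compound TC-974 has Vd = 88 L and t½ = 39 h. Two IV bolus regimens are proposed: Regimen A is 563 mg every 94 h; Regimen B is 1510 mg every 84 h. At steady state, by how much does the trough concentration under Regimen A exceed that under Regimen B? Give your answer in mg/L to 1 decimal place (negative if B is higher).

Regimen A: f = (1/2)^(94/39) ≈ 0.1881; Cmin,ss = (563/88)·f/(1−f) ≈ 1.482 mg/L.
Regimen B: f = (1/2)^(84/39) ≈ 0.2247; Cmin,ss = (1510/88)·f/(1−f) ≈ 4.973 mg/L.
Difference ≈ 1.482 − 4.973 ≈ -3.491 mg/L.

-3.5 mg/L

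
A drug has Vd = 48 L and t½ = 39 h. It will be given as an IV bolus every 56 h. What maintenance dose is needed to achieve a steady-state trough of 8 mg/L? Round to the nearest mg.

τ/t½ = 56/39 ≈ 1.4359, so f = (1/2)^(56/39) ≈ 0.369617.
Cmin,ss = (D/Vd)·f/(1−f), so D = Cmin,ss·Vd·(1−f)/f.
D = 8 × 48 × (1−f)/f ≈ 8 × 48 × 1.70550 ≈ 654.91 mg.

655 mg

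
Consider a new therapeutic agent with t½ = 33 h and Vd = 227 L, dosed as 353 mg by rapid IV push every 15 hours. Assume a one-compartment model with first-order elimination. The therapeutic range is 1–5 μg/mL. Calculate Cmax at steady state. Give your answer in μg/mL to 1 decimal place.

5.8 μg/mL

k = ln2/t½ = ln2/33 ≈ 0.021004 h⁻¹; fraction remaining f = e^(−kτ) = e^(−0.021004×15) ≈ 0.7297.
At steady state, accumulation factor R = 1/(1 − e^(−kτ)) ≈ 3.6996.
Single-dose peak C₀ = D/Vd = 353/227 ≈ 1.555 μg/mL.
Steady-state peak Cmax,ss = C₀·R ≈ 1.555 × 3.6996 ≈ 5.753 μg/mL.
Peak 5.8 μg/mL vs MTC 5 μg/mL: exceeds toxic threshold.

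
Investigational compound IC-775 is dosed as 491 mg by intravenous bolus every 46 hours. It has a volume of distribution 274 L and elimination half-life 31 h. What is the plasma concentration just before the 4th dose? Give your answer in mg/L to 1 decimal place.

f = (1/2)^(τ/t½) = (1/2)^(46/31) ≈ 0.3575.
C₀ = D/Vd = 491/274 ≈ 1.792 mg/L.
Before the 4th dose, 3 doses have been given. Superposition: Cmin = C₀·(f + f² + … + f^3).
≈ 1.792 × (0.3575 + 0.1278 + 0.0457) ≈ 1.792 × 0.5310 ≈ 0.952 mg/L.

1.0 mg/L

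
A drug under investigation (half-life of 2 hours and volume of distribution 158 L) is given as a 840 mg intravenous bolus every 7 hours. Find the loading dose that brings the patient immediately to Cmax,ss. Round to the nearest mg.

f = (1/2)^(7/2) ≈ 0.088388; accumulation ratio R = 1/(1−f) ≈ 1.09696.
Loading dose to hit Cmax,ss on first dose: D_load = D_maint·R ≈ 840 × 1.09696 ≈ 921.45 mg.

921 mg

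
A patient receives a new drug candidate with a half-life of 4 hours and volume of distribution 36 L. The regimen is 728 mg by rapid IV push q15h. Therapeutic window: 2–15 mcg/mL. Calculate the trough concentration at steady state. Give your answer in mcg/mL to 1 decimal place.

1.6 mcg/mL

k = ln2/t½ = ln2/4 ≈ 0.173287 h⁻¹; fraction remaining f = e^(−kτ) = e^(−0.173287×15) ≈ 0.0743.
Accumulation ratio R = 1/(1 − f) ≈ 1/0.9257 ≈ 1.0803.
Each bolus raises the concentration by D/Vd = 728/36 ≈ 20.222 mcg/mL.
Steady-state peak Cmax,ss = C₀·R ≈ 20.222 × 1.0803 ≈ 21.846 mcg/mL.
Steady-state trough Cmin,ss = Cmax,ss·f ≈ 21.846 × 0.0743 ≈ 1.623 mcg/mL.
Trough 1.6 mcg/mL vs MEC 2 mcg/mL: subtherapeutic.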